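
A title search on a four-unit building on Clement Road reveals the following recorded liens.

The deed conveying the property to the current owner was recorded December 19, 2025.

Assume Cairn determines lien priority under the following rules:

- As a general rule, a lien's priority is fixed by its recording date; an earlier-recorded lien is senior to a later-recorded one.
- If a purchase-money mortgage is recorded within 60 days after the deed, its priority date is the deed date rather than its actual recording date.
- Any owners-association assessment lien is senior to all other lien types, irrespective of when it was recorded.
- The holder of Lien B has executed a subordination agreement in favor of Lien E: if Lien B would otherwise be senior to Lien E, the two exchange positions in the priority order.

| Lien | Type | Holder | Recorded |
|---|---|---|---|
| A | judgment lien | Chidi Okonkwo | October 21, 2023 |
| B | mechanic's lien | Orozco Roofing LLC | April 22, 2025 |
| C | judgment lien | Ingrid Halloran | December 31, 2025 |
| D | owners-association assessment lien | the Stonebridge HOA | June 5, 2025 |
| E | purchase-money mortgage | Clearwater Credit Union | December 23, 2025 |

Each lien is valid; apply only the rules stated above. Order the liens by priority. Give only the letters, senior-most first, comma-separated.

Effective dates: E's effective date is the deed date, December 19, 2025.
D is an owners-association assessment lien and takes priority over every other lien.
The other liens, earliest effective date first: A (October 21, 2023), B (April 22, 2025), E (December 19, 2025), C (December 31, 2025).
Because B would otherwise rank above E, the subordination swaps them.

D, A, E, B, C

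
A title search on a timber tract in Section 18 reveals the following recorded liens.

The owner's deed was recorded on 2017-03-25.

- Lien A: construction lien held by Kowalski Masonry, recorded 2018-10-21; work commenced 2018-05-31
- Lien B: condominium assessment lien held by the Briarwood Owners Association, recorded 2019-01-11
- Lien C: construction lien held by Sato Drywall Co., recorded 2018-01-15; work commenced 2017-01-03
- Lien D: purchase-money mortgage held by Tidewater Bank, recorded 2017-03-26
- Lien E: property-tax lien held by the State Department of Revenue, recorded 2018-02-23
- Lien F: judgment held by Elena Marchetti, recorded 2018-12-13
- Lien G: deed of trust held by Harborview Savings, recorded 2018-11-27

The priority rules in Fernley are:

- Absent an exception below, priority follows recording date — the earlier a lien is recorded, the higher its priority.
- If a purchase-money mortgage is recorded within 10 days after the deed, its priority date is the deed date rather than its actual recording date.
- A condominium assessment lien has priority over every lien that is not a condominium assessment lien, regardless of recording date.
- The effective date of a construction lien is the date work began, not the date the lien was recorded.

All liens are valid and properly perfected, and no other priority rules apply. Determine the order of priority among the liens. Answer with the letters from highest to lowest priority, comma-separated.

Effective dates: A's effective date is 2018-05-31, when work began; C is treated as recorded 2017-01-03, the work-commencement date; D was recorded within the 10-day window, so its effective date is the deed date 2017-03-25.
B is a condominium assessment lien and takes priority over every other lien.
The other liens, earliest effective date first: C (2017-01-03), D (2017-03-25), E (2018-02-23), A (2018-05-31), G (2018-11-27), F (2018-12-13).

B, C, D, E, A, G, F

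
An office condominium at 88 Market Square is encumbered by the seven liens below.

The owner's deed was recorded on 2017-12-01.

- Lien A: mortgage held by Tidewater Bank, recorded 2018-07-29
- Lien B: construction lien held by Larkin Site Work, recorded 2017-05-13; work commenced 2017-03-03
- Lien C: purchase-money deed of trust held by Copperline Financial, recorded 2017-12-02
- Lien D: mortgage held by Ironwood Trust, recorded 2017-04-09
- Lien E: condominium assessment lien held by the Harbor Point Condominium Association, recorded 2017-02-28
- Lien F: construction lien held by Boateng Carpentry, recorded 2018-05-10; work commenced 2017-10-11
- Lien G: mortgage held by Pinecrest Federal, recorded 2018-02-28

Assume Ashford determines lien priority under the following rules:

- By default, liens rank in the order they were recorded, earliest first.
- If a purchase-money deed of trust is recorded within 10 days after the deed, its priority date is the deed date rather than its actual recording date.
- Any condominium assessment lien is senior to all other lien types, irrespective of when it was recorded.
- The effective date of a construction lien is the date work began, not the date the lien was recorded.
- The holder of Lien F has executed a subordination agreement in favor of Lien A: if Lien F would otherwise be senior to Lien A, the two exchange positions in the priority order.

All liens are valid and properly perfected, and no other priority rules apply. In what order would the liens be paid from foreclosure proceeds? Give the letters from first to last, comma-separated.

E, B, D, A, C, G, F

Adjusting effective dates: B relates back to 2017-03-03 (work commenced); C's effective date is the deed date, 2017-12-01; F's effective date is 2017-10-11, when work began.
E, as a condominium assessment lien, has superpriority and ranks first.
Among the remaining liens, by effective date: B (2017-03-03), D (2017-04-09), F (2017-10-11), C (2017-12-01), G (2018-02-28), A (2018-07-29).
F is senior to A before the subordination, so the two trade places.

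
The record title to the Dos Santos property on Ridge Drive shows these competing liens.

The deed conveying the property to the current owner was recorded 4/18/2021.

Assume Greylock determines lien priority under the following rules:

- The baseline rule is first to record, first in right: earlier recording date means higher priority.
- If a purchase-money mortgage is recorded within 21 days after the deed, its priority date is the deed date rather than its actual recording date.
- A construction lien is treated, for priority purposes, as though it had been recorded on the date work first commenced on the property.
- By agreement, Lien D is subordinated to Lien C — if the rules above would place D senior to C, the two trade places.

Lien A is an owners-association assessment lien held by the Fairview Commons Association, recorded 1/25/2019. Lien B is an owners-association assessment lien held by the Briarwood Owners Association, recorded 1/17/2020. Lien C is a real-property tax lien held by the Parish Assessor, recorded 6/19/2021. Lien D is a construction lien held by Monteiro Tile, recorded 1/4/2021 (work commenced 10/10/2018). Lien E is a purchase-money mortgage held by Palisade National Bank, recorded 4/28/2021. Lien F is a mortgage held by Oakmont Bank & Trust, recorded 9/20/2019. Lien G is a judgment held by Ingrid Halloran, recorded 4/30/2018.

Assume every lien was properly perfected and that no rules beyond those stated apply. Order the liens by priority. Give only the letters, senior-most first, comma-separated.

G, C, A, F, B, E, D

Effective dates: D relates back to 10/10/2018 (work commenced); E relates back to the deed date 4/18/2021.
By effective date, earliest first: G (4/30/2018), D (10/10/2018), A (1/25/2019), F (9/20/2019), B (1/17/2020), E (4/18/2021), C (6/19/2021).
Because D would otherwise rank above C, the subordination swaps them.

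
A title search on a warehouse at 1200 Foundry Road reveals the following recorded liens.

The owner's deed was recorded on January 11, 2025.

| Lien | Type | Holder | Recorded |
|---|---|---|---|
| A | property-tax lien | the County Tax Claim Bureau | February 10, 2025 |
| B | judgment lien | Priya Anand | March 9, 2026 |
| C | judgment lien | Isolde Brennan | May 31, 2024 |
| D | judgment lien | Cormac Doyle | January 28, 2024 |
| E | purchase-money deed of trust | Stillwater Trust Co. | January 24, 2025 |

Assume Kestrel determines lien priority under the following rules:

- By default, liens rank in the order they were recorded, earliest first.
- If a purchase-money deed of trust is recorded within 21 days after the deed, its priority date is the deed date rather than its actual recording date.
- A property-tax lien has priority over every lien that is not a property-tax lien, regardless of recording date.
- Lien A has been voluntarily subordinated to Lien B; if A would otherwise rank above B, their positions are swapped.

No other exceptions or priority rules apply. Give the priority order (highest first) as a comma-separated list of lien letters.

First, effective dates: E was recorded within the 21-day window, so its effective date is the deed date January 11, 2025.
As a property-tax lien, A is senior to every other lien.
Ordering the rest by effective date: D (January 28, 2024), C (May 31, 2024), E (January 11, 2025), B (March 9, 2026).
Because A would otherwise rank above B, the subordination swaps them.

B, D, C, E, A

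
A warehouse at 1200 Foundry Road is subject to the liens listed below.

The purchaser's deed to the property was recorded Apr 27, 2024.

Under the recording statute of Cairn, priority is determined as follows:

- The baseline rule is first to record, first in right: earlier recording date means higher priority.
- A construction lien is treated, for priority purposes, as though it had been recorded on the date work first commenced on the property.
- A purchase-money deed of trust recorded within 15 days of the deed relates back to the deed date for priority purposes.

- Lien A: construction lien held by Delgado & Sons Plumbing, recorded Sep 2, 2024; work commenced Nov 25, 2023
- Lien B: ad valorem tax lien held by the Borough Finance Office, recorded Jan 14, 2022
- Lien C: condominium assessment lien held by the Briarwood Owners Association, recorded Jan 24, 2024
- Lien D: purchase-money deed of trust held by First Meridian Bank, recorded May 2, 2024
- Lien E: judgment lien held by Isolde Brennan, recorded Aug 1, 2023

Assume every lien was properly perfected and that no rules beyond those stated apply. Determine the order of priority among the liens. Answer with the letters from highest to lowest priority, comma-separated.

B, E, A, C, D

Adjusting effective dates: A's effective date is Nov 25, 2023, when work began; D relates back to the deed date Apr 27, 2024.
Sorted by effective date: B (Jan 14, 2022), E (Aug 1, 2023), A (Nov 25, 2023), C (Jan 24, 2024), D (Apr 27, 2024).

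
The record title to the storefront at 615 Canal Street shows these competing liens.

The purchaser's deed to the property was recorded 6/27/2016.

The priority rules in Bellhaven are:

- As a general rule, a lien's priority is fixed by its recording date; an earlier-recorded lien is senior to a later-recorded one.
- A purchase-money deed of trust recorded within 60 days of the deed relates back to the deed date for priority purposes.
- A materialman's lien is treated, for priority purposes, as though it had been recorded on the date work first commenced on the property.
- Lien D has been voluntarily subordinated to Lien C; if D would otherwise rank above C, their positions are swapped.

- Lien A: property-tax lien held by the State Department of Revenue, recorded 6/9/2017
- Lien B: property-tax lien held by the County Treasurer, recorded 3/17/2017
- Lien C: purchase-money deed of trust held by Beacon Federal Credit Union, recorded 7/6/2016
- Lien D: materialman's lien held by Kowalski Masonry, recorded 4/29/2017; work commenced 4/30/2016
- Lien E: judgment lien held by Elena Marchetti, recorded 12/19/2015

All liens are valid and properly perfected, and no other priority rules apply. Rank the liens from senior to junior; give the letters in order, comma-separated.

E, C, D, B, A

First, effective dates: C's effective date is the deed date, 6/27/2016; D's effective date is 4/30/2016, when work began.
By effective date: E (12/19/2015), D (4/30/2016), C (6/27/2016), B (3/17/2017), A (6/9/2017).
Because D would otherwise rank above C, the subordination swaps them.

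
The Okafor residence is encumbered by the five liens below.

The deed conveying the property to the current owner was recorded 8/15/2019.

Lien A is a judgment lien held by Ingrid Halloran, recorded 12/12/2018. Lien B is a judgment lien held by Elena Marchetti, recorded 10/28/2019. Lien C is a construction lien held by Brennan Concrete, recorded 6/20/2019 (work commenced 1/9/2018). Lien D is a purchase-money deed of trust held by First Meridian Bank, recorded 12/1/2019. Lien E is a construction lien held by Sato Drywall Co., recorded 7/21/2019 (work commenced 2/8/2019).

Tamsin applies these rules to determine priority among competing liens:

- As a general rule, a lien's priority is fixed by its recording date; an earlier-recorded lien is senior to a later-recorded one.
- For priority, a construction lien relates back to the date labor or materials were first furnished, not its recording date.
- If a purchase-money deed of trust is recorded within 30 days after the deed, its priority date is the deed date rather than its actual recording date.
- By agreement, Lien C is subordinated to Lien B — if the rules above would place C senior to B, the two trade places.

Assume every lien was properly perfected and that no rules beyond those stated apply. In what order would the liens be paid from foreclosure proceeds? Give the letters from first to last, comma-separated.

First, effective dates: C's effective date is 1/9/2018, when work began; D missed the 30-day window (108 days after the deed), so its recording date stands; E's effective date is 2/8/2019, when work began.
Sorted by effective date: C (1/9/2018), A (12/12/2018), E (2/8/2019), B (10/28/2019), D (12/1/2019).
C is senior to B before the subordination, so the two trade places.

B, A, E, C, D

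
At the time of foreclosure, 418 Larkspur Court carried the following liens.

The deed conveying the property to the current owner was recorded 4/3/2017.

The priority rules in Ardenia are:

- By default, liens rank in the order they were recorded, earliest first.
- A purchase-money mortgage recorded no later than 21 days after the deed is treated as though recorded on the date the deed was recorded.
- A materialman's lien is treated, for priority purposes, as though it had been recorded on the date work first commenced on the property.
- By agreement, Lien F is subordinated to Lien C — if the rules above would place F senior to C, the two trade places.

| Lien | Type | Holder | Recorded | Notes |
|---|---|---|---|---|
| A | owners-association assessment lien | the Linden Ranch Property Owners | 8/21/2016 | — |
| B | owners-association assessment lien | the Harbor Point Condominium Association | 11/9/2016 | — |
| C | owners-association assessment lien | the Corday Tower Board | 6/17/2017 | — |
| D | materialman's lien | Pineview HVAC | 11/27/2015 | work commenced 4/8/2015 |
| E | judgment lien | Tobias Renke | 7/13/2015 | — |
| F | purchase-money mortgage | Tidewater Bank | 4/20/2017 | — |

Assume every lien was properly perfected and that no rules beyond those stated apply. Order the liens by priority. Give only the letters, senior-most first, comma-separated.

Effective dates: D's effective date is 4/8/2015, when work began; F was recorded within the 21-day window, so its effective date is the deed date 4/3/2017.
By effective date: D (4/8/2015), E (7/13/2015), A (8/21/2016), B (11/9/2016), F (4/3/2017), C (6/17/2017).
F would otherwise be senior to C, so under the subordination agreement F and C exchange positions.

D, E, A, B, C, F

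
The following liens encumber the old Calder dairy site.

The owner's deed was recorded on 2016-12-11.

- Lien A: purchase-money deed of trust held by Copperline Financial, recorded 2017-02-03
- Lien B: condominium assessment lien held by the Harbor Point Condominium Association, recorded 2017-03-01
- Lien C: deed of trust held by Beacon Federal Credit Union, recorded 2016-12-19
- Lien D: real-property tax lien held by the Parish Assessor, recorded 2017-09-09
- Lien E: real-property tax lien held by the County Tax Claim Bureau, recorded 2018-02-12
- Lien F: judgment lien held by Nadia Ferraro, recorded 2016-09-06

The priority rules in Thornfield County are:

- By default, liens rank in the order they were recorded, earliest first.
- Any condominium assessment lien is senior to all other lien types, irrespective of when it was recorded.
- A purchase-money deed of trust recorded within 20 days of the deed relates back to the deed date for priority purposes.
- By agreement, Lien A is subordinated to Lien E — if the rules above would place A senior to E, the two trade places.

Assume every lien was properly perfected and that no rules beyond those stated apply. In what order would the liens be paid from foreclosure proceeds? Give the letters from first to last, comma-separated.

B, F, C, E, D, A

Adjusting effective dates: A missed the 20-day window (54 days after the deed), so its recording date stands.
B is a condominium assessment lien, so it outranks all other liens regardless of date.
The other liens, earliest effective date first: F (2016-09-06), C (2016-12-19), A (2017-02-03), D (2017-09-09), E (2018-02-12).
A is senior to E before the subordination, so the two trade places.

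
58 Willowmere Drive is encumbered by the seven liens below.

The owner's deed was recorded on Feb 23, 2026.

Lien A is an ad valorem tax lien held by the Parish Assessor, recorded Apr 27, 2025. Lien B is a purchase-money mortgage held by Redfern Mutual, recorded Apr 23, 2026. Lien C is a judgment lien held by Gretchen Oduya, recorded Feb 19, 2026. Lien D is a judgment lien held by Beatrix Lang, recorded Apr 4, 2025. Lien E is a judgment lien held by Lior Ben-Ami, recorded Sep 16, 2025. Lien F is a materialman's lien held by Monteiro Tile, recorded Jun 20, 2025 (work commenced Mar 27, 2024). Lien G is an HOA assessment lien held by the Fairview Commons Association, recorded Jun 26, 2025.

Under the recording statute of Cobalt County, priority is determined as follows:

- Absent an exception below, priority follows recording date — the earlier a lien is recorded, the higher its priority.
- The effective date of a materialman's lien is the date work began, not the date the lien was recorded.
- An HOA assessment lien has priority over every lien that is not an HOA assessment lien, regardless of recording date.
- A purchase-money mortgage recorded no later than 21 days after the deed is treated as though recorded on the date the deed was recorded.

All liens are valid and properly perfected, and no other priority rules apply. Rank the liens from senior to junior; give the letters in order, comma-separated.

Adjusting effective dates: B missed the 21-day window (59 days after the deed), so its recording date stands; F relates back to Mar 27, 2024 (work commenced).
G is an HOA assessment lien and takes priority over every other lien.
Remaining liens by effective date: F (Mar 27, 2024), D (Apr 4, 2025), A (Apr 27, 2025), E (Sep 16, 2025), C (Feb 19, 2026), B (Apr 23, 2026).

G, F, D, A, E, C, B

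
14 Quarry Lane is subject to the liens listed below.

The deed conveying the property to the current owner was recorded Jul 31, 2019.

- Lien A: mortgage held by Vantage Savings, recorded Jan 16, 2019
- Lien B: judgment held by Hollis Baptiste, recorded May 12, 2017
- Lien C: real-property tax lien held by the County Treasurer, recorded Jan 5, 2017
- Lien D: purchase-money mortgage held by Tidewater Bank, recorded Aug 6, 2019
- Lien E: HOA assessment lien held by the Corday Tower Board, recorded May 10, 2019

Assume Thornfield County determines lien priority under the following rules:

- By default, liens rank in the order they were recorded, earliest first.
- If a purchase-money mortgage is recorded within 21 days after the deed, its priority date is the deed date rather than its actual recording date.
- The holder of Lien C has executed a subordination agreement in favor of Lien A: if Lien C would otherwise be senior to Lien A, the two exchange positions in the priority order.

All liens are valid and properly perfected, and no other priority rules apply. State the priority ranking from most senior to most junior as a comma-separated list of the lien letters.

A, B, C, E, D

Effective dates: D's effective date is the deed date, Jul 31, 2019.
By effective date: C (Jan 5, 2017), B (May 12, 2017), A (Jan 16, 2019), E (May 10, 2019), D (Jul 31, 2019).
C is senior to A before the subordination, so the two trade places.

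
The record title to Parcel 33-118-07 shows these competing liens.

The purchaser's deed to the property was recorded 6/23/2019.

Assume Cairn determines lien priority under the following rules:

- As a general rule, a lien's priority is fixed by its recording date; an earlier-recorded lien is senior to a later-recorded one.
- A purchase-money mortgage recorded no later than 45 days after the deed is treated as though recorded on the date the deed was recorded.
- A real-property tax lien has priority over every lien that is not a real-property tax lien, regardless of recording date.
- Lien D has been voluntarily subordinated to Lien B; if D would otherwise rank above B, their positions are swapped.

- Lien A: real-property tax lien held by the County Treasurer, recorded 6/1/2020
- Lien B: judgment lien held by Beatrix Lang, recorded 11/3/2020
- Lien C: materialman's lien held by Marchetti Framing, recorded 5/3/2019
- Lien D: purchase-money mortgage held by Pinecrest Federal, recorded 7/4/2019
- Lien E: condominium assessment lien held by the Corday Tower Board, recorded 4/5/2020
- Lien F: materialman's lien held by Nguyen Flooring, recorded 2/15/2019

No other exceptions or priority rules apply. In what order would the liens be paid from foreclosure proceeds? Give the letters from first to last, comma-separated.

A, F, C, B, E, D

First, effective dates: D's effective date is the deed date, 6/23/2019.
A, as a real-property tax lien, has superpriority and ranks first.
Remaining liens by effective date: F (2/15/2019), C (5/3/2019), D (6/23/2019), E (4/5/2020), B (11/3/2020).
Because D would otherwise rank above B, the subordination swaps them.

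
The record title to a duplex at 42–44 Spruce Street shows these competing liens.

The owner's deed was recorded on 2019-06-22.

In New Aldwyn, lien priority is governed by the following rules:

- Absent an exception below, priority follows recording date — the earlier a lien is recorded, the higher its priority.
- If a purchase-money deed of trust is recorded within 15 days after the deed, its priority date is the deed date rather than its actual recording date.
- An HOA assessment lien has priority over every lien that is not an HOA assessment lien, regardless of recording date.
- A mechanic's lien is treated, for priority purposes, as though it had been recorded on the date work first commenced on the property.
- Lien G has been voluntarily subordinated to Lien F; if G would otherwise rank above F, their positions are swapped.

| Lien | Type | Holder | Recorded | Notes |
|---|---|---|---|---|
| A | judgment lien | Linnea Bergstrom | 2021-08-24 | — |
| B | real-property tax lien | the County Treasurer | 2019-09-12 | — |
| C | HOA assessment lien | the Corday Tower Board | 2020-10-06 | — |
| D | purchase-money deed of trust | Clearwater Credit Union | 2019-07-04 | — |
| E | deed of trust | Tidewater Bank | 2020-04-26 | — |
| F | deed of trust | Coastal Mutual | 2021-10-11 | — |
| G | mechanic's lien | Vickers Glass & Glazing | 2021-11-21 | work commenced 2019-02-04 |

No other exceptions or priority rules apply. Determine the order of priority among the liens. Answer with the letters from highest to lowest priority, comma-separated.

First, effective dates: D was recorded within the 15-day window, so its effective date is the deed date 2019-06-22; G is treated as recorded 2019-02-04, the work-commencement date.
C, as an HOA assessment lien, has superpriority and ranks first.
Remaining liens by effective date: G (2019-02-04), D (2019-06-22), B (2019-09-12), E (2020-04-26), A (2021-08-24), F (2021-10-11).
G would otherwise be senior to F, so under the subordination agreement G and F exchange positions.

C, F, D, B, E, A, G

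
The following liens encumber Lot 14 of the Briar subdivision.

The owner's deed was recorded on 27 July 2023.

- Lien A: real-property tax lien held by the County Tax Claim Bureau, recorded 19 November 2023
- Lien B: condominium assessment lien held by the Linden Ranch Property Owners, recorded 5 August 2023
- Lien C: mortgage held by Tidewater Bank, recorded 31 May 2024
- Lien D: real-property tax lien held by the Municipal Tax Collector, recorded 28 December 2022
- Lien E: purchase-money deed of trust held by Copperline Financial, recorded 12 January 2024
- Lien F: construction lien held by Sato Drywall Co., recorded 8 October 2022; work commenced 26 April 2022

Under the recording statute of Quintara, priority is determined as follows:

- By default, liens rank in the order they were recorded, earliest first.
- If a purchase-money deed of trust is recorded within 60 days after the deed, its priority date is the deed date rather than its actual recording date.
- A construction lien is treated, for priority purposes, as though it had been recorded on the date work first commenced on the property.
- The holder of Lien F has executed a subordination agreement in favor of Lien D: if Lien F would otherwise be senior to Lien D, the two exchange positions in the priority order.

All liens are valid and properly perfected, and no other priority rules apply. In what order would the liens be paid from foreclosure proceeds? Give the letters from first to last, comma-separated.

D, F, B, A, E, C

Effective dates: E was recorded 169 days after the deed — beyond 60 days — so no relation-back applies; F is treated as recorded 26 April 2022, the work-commencement date.
Sorted by effective date: F (26 April 2022), D (28 December 2022), B (5 August 2023), A (19 November 2023), E (12 January 2024), C (31 May 2024).
The subordination applies — F was senior to D — so F and D swap.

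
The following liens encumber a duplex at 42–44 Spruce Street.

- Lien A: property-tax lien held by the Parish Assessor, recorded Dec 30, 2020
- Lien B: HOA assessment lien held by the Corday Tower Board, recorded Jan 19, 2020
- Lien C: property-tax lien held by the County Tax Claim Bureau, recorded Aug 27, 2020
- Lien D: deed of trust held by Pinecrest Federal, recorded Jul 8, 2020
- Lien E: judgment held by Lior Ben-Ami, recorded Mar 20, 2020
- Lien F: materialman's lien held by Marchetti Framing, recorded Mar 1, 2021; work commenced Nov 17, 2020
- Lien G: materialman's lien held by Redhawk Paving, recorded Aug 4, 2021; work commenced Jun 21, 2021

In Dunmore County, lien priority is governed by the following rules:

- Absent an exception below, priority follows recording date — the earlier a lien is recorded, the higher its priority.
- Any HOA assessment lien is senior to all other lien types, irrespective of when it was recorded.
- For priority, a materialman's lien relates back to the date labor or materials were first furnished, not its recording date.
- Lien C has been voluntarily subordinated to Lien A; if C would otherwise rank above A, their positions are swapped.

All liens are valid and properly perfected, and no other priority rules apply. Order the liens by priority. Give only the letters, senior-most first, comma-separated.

Effective dates: F relates back to Nov 17, 2020 (work commenced); G's effective date is Jun 21, 2021, when work began.
B is an HOA assessment lien, so it outranks all other liens regardless of date.
Ordering the rest by effective date: E (Mar 20, 2020), D (Jul 8, 2020), C (Aug 27, 2020), F (Nov 17, 2020), A (Dec 30, 2020), G (Jun 21, 2021).
The subordination applies — C was senior to A — so C and A swap.

B, E, D, A, F, C, G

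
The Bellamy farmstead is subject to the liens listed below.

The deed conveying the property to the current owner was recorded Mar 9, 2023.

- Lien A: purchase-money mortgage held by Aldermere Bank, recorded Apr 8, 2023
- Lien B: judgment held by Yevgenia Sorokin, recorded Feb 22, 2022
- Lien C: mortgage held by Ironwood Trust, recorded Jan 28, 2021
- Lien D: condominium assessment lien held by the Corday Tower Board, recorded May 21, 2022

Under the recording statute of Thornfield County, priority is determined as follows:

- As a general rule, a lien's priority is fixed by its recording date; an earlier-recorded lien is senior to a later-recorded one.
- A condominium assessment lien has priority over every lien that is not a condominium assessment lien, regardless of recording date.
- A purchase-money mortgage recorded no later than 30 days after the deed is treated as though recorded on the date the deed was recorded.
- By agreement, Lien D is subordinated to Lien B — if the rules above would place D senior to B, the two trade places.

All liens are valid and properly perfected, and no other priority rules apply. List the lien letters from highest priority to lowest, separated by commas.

B, C, D, A

Adjusting effective dates: A was recorded within the 30-day window, so its effective date is the deed date Mar 9, 2023.
D is a condominium assessment lien, so it outranks all other liens regardless of date.
Remaining liens by effective date: C (Jan 28, 2021), B (Feb 22, 2022), A (Mar 9, 2023).
D would otherwise be senior to B, so under the subordination agreement D and B exchange positions.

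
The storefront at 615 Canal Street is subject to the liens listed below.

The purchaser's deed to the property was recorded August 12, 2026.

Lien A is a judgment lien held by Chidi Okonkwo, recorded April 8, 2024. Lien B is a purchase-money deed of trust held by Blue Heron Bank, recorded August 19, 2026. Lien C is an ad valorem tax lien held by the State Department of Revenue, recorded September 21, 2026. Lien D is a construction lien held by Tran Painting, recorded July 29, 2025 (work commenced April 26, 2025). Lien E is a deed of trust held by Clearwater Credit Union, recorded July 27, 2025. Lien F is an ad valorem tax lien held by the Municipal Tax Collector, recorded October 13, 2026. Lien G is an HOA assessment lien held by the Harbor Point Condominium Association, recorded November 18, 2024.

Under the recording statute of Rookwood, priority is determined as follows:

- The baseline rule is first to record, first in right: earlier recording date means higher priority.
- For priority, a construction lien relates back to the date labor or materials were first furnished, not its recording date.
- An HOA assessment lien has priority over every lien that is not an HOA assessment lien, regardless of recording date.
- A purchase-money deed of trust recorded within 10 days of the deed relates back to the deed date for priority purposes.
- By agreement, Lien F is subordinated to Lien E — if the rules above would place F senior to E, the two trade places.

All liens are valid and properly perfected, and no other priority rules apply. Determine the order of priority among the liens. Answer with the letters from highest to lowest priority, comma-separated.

Effective dates: B relates back to the deed date August 12, 2026; D relates back to April 26, 2025 (work commenced).
G is an HOA assessment lien and takes priority over every other lien.
Remaining liens by effective date: A (April 8, 2024), D (April 26, 2025), E (July 27, 2025), B (August 12, 2026), C (September 21, 2026), F (October 13, 2026).
Since F is not senior to E, the subordination leaves the order unchanged.

G, A, D, E, B, C, F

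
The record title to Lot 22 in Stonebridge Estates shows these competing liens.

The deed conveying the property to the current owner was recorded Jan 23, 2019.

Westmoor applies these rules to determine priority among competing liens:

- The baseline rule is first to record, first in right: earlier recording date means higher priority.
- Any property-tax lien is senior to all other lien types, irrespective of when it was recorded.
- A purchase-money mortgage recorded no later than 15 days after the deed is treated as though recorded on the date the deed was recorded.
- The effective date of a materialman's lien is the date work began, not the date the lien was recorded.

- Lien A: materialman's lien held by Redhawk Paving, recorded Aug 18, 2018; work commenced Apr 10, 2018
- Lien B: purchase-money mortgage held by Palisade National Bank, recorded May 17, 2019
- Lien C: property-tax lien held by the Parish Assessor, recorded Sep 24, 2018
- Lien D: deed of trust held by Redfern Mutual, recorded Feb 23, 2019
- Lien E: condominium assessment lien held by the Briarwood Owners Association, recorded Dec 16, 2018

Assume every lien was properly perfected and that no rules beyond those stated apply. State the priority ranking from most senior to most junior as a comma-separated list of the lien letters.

Effective dates after the stated exceptions: A is treated as recorded Apr 10, 2018, the work-commencement date; B missed the 15-day window (114 days after the deed), so its recording date stands.
C is a property-tax lien, so it outranks all other liens regardless of date.
Ordering the rest by effective date: A (Apr 10, 2018), E (Dec 16, 2018), D (Feb 23, 2019), B (May 17, 2019).

C, A, E, D, B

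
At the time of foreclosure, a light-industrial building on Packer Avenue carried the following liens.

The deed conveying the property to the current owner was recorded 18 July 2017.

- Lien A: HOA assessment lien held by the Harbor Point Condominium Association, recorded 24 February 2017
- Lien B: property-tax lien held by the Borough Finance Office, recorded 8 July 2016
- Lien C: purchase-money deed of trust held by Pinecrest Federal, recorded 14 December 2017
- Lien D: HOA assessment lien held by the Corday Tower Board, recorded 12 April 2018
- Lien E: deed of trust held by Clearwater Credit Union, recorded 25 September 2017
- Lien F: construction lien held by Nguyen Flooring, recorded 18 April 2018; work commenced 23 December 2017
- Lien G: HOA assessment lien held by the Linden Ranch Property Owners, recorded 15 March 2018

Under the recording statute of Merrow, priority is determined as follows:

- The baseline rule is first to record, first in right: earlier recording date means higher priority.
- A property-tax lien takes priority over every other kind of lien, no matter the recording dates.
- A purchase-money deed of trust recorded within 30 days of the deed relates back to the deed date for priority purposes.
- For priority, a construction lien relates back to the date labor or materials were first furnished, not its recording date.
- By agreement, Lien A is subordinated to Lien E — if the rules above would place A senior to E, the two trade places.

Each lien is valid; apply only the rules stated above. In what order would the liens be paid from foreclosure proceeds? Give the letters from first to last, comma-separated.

B, E, A, C, F, G, D

Effective dates: C was recorded 149 days after the deed — beyond 30 days — so no relation-back applies; F is treated as recorded 23 December 2017, the work-commencement date.
B, as a property-tax lien, has superpriority and ranks first.
Ordering the rest by effective date: A (24 February 2017), E (25 September 2017), C (14 December 2017), F (23 December 2017), G (15 March 2018), D (12 April 2018).
A is senior to E before the subordination, so the two trade places.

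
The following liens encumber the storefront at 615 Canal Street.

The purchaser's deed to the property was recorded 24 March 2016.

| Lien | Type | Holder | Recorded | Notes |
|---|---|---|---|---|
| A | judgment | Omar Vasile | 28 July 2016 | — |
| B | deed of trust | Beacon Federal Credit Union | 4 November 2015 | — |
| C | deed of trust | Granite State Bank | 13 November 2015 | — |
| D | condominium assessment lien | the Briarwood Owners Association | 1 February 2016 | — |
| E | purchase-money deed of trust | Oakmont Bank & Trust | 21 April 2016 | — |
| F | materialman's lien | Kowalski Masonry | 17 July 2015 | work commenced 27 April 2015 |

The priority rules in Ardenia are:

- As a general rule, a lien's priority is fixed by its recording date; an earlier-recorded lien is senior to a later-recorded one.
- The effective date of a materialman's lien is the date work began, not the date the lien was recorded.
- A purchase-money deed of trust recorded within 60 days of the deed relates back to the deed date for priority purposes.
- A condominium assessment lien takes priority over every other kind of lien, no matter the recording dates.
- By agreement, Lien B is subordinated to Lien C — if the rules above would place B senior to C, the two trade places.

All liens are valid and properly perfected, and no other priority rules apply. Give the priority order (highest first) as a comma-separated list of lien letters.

D, F, C, B, E, A

First, effective dates: E relates back to the deed date 24 March 2016; F is treated as recorded 27 April 2015, the work-commencement date.
As a condominium assessment lien, D is senior to every other lien.
Ordering the rest by effective date: F (27 April 2015), B (4 November 2015), C (13 November 2015), E (24 March 2016), A (28 July 2016).
Because B would otherwise rank above C, the subordination swaps them.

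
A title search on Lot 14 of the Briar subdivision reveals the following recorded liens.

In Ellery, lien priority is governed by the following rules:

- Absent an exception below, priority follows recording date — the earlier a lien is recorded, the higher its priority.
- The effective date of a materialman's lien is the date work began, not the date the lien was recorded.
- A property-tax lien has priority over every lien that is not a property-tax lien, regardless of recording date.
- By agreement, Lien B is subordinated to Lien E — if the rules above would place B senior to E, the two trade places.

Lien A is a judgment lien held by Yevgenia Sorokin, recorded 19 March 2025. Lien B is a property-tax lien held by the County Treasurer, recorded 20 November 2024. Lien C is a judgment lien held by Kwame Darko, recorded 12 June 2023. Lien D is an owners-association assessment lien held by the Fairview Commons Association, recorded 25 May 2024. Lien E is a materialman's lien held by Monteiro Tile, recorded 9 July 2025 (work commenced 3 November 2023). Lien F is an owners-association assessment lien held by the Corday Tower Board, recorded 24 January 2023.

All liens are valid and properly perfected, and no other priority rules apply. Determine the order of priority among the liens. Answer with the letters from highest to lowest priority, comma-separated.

E, F, C, B, D, A

First, effective dates: E's effective date is 3 November 2023, when work began.
As a property-tax lien, B is senior to every other lien.
Among the remaining liens, by effective date: F (24 January 2023), C (12 June 2023), E (3 November 2023), D (25 May 2024), A (19 March 2025).
B is senior to E before the subordination, so the two trade places.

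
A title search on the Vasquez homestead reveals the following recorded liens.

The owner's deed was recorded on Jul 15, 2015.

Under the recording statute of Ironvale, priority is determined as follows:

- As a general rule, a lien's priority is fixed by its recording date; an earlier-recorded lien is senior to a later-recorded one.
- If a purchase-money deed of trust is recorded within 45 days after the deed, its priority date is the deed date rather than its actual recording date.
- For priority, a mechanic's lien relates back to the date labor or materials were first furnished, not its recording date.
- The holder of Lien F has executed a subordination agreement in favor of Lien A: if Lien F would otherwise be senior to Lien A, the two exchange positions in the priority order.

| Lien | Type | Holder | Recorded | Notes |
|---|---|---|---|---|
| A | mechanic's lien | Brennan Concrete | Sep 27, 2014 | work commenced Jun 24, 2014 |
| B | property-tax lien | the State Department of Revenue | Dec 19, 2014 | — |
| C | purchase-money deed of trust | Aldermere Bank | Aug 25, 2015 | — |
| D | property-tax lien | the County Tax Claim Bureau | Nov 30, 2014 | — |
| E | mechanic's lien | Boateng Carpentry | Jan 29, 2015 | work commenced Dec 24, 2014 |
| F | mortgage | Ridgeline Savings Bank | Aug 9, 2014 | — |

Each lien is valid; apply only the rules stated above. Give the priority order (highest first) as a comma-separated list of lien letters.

A, F, D, B, E, C

Effective dates after the stated exceptions: A is treated as recorded Jun 24, 2014, the work-commencement date; C's effective date is the deed date, Jul 15, 2015; E is treated as recorded Dec 24, 2014, the work-commencement date.
By effective date, earliest first: A (Jun 24, 2014), F (Aug 9, 2014), D (Nov 30, 2014), B (Dec 19, 2014), E (Dec 24, 2014), C (Jul 15, 2015).
Since F is not senior to A, the subordination leaves the order unchanged.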